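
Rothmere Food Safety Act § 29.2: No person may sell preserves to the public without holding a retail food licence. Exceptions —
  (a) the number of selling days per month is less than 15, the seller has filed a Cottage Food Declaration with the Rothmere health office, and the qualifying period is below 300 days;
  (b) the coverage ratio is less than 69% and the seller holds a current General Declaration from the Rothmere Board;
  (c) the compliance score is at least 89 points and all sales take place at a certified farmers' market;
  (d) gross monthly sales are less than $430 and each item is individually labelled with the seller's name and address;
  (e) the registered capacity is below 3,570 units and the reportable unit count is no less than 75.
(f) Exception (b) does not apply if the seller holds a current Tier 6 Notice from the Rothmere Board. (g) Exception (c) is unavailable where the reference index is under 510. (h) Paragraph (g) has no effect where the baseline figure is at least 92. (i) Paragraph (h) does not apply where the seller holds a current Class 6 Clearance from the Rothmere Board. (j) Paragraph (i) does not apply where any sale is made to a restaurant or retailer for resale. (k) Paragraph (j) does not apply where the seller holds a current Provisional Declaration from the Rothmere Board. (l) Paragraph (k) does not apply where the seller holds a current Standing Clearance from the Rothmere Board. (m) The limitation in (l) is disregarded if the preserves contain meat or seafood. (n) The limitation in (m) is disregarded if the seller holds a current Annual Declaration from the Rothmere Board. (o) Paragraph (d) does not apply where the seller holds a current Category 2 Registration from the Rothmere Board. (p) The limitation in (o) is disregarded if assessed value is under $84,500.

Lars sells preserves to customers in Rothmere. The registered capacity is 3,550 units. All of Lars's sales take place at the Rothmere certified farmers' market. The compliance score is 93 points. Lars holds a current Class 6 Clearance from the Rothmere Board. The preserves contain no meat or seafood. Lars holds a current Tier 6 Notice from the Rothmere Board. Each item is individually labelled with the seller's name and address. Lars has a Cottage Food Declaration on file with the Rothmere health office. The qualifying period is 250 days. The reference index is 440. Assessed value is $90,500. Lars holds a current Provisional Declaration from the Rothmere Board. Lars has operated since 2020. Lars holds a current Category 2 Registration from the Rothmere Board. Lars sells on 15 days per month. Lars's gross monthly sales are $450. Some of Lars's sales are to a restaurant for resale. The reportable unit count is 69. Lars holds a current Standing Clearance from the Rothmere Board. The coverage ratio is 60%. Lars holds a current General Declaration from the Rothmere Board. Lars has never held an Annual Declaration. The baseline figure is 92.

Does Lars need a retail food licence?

No — exception (c) applies; Lars is not required to hold a retail food licence.

Exception (a) fails — the number of selling days per month is 15, not less than 15.
Exception (b) is satisfied on its face — the coverage ratio is 60%, less than the 69% limit; a current General Declaration is held. Turning to paragraph (f): (f) is triggered — a current Tier 6 Notice is held. (b) is therefore removed.
All of (c)'s requirements are met (the compliance score is 93 points, meeting the 89 points threshold; all sales are at a certified farmers' market). Under paragraphs (g)–(n): (g) is triggered (the reference index is 440, under the 510 limit), but is itself disapplied by (h): (h) operates against (g): the baseline figure is 92, meeting the 92 threshold. (i) operates (a current Class 6 Clearance is held), but yields to (j): (j) operates against (i): some sales are to a restaurant for resale. (k) is engaged (a current Provisional Declaration is held), but is itself disapplied by (l): (l) operates against (k): a current Standing Clearance is held. (m), which would lift (l), does not operate here — the preserves contain no meat or seafood. Exception (c) stands.
Exception (d) does not apply: gross monthly sales are $450, not less than $430.
Exception (e) requires that the reportable unit count is no less than 75; but the reportable unit count is 69, short of 75, so (e) is unavailable.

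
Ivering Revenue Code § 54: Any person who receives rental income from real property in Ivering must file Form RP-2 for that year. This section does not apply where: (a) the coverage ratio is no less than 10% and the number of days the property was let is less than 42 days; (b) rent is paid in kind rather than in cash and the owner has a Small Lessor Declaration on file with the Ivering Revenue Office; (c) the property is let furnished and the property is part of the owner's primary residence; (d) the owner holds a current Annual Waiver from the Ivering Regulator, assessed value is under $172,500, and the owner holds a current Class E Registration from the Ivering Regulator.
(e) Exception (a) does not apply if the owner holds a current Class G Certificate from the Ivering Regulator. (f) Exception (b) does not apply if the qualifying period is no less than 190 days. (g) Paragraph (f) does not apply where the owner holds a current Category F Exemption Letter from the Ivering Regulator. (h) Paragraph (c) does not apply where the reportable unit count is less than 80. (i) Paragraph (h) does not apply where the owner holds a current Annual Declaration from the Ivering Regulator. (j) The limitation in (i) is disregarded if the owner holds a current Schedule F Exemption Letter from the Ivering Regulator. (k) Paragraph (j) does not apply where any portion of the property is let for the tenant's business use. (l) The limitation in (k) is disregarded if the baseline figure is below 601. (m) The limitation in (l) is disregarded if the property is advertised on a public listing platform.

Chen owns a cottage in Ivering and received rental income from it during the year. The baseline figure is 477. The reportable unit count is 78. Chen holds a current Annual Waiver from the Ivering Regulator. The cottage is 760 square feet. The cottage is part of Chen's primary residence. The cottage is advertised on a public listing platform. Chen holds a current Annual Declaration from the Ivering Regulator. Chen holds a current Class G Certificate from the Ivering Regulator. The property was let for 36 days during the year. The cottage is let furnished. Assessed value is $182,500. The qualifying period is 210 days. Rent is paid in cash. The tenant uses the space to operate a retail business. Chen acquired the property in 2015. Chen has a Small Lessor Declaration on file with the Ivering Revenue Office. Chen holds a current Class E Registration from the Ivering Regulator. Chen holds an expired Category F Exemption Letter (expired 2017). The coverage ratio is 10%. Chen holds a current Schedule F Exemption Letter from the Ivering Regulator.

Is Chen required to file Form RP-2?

Exception (a) is satisfied on its face — the coverage ratio is 10%, meeting the 10% threshold; the number of days the property was let is 36 days, less than the 42 days limit. But applying paragraph (e): (e) applies — a current Class G Certificate is held. So (a) is unavailable.
Exception (b) requires that rent is paid in kind rather than in cash; but rent is paid in cash, so (b) is unavailable.
Exception (c): the property is let furnished; the cottage is part of the primary residence — every condition holds. Applying paragraphs (h)–(m): (h) is triggered (the reportable unit count is 78, less than the 80 limit), but is overridden by (i): (i) operates against (h): a current Annual Declaration is held. (j) would limit (i) — a current Schedule F Exemption Letter is held — but (k) sets (j) aside: (k) operates against (j): the space is let for business use. (l) would limit (k) — the baseline figure is 477, below the 601 limit — but (m) sets (l) aside: (m) is engaged — the property is publicly advertised. So (c) applies.
Exception (d) requires that assessed value is under $172,500; but assessed value is $182,500, not under $172,500, so (d) is unavailable.

No — exception (c) applies; Chen is not required to file Form RP-2.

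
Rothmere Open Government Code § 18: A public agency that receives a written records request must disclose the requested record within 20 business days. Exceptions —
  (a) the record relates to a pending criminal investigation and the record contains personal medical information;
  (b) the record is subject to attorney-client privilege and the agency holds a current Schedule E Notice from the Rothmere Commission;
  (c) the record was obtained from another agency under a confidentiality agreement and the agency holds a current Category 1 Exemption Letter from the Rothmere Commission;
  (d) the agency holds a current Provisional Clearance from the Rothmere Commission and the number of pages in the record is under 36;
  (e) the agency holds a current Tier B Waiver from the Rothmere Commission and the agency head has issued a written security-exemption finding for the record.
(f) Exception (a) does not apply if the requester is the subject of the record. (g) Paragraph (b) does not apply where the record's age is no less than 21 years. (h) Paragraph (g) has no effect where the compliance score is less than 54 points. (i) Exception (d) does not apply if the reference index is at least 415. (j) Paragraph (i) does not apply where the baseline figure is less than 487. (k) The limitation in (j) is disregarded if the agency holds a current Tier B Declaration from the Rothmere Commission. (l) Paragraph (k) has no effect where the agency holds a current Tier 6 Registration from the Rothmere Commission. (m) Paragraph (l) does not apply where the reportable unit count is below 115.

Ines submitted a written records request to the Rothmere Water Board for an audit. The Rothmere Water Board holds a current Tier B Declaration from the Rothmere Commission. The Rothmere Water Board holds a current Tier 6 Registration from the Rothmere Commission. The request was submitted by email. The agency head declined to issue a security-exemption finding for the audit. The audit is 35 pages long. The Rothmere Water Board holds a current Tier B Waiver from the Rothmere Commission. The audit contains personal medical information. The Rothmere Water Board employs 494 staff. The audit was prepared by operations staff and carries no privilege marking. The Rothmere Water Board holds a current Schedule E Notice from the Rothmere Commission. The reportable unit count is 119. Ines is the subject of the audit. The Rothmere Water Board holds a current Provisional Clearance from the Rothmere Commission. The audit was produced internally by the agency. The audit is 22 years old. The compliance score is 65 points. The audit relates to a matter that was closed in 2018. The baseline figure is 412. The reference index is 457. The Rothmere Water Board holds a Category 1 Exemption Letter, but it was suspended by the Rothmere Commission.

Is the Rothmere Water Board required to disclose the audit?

Exception (a) requires that the record relates to a pending criminal investigation; but the audit relates to a closed matter, so (a) is unavailable.
Exception (b) requires that the record is subject to attorney-client privilege; but the audit carries no privilege marking, so (b) is unavailable.
Exception (c) fails — the audit was produced internally.
Exception (d): a current Provisional Clearance is held; the number of pages in the record is 35, under the 36 limit — every condition holds. Applying paragraphs (i)–(m): (i) would limit (d) — the reference index is 457, meeting the 415 threshold — but (j) sets (i) aside: (j) is engaged — the baseline figure is 412, less than the 487 limit. (k) would limit (j) — a current Tier B Declaration is held — but (l) sets (k) aside: (l) operates against (k): a current Tier 6 Registration is held. (m), which would lift (l), is not triggered — the reportable unit count is 119, not below 115. (d) remains available.
Exception (e) does not apply: the agency head declined to issue a security-exemption finding.

No — exception (d) applies; the Rothmere Water Board is not required to disclose the audit.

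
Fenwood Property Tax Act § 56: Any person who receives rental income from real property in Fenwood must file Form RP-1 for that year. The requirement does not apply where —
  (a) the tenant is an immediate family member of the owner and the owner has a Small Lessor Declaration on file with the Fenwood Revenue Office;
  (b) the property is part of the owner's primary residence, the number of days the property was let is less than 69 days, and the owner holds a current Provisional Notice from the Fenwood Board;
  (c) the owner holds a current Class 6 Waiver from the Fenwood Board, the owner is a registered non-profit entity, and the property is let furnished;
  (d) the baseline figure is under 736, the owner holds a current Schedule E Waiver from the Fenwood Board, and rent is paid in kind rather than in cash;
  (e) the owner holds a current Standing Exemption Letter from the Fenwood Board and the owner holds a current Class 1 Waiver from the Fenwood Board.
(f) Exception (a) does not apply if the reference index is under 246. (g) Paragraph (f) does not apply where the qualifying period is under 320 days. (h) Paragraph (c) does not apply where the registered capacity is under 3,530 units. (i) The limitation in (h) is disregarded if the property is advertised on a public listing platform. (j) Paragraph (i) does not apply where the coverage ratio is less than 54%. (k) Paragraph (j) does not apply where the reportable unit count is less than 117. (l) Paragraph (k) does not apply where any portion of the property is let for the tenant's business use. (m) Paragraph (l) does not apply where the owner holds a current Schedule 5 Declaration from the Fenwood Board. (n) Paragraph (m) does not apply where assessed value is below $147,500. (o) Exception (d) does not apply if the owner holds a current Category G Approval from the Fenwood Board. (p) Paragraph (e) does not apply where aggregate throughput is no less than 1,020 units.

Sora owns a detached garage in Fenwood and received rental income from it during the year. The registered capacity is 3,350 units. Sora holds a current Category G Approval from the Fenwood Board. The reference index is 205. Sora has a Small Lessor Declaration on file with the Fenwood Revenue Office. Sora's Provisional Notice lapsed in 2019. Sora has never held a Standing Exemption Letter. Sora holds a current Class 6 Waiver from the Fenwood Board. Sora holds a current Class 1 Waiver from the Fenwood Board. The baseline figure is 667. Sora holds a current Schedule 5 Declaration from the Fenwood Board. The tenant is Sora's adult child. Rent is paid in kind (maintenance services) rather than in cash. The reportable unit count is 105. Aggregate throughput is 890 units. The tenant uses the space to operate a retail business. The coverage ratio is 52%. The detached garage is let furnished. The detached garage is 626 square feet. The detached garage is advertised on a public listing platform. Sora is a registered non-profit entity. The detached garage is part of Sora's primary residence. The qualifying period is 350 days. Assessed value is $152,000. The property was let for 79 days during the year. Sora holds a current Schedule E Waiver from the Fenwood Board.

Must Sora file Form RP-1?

Exception (a)'s conditions are all satisfied: the tenant is an immediate family member; a Small Lessor Declaration is on file. But: (f) operates against (a): the reference index is 205, under the 246 limit. (g), which would lift (f), does not operate here — the qualifying period is 350 days, not under 320 days. So (a) is unavailable.
Exception (b) fails — the number of days the property was let is 79 days, not less than 69 days.
Exception (c) is satisfied on its face — a current Class 6 Waiver is held; Sora is a registered non-profit; the property is let furnished. Under paragraphs (h)–(n): (h) is triggered (the registered capacity is 3,350 units, under the 3,530 units limit), but is overridden by (i): (i) operates against (h): the property is publicly advertised. (j) is engaged (the coverage ratio is 52%, less than the 54% limit), but is set aside by (k): (k) operates against (j): the reportable unit count is 105, less than the 117 limit. (l) is triggered (the space is let for business use), but is overridden by (m): (m) operates against (l): a current Schedule 5 Declaration is held. (n), which would lift (m), is not engaged — assessed value is $152,000, not below $147,500. Exception (c) stands.
Exception (d): the baseline figure is 667, under the 736 limit; a current Schedule E Waiver is held; rent is paid in kind — every condition holds. But: (o) operates — a current Category G Approval is held. So (d) is unavailable.
Exception (e) requires that the owner holds a current Standing Exemption Letter from the Fenwood Board; but the Standing Exemption Letter is not current, so (e) is unavailable.

No — exception (c) applies; Sora is not required to file Form RP-1.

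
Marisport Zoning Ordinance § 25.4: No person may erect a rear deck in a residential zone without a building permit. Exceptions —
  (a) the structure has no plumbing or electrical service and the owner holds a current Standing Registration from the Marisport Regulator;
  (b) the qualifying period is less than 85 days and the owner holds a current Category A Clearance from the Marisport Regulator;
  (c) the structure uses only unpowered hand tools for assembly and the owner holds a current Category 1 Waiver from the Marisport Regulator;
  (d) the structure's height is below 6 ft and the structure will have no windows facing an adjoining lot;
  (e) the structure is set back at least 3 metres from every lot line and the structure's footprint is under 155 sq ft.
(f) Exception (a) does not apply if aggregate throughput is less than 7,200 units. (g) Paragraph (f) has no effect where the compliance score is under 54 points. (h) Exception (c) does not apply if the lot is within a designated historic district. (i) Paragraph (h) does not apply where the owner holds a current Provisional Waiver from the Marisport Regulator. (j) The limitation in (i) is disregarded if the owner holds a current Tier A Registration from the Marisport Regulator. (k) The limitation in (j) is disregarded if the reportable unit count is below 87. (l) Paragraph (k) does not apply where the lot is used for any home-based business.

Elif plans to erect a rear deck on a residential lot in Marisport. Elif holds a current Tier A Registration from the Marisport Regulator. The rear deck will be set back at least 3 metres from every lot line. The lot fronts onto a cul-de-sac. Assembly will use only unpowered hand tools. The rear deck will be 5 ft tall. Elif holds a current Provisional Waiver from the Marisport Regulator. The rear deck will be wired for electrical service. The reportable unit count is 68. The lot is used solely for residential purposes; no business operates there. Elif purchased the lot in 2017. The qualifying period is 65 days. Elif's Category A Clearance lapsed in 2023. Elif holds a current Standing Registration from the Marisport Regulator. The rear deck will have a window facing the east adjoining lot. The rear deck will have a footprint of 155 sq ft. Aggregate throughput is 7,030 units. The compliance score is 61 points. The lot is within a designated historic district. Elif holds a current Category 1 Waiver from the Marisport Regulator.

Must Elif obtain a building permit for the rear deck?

Exception (a) fails — electrical service is planned.
Exception (b) fails — the Category A Clearance is not current.
Exception (c) is satisfied on its face — assembly uses only hand tools; a current Category 1 Waiver is held. Under paragraphs (h)–(l): (h) is triggered (the lot is in a historic district), but is itself disapplied by (i): (i) operates against (h): a current Provisional Waiver is held. (j) operates (a current Tier A Registration is held), but is itself disapplied by (k): (k) is engaged — the reportable unit count is 68, below the 87 limit. (l), which would lift (k), is not engaged — the lot is solely residential. So (c) applies.
Exception (d) requires that the structure will have no windows facing an adjoining lot; but a window faces an adjoining lot, so (d) is unavailable.
Exception (e) does not apply: the structure's footprint is 155 sq ft, not under 155 sq ft.

No — exception (c) applies; Elif does not need a building permit.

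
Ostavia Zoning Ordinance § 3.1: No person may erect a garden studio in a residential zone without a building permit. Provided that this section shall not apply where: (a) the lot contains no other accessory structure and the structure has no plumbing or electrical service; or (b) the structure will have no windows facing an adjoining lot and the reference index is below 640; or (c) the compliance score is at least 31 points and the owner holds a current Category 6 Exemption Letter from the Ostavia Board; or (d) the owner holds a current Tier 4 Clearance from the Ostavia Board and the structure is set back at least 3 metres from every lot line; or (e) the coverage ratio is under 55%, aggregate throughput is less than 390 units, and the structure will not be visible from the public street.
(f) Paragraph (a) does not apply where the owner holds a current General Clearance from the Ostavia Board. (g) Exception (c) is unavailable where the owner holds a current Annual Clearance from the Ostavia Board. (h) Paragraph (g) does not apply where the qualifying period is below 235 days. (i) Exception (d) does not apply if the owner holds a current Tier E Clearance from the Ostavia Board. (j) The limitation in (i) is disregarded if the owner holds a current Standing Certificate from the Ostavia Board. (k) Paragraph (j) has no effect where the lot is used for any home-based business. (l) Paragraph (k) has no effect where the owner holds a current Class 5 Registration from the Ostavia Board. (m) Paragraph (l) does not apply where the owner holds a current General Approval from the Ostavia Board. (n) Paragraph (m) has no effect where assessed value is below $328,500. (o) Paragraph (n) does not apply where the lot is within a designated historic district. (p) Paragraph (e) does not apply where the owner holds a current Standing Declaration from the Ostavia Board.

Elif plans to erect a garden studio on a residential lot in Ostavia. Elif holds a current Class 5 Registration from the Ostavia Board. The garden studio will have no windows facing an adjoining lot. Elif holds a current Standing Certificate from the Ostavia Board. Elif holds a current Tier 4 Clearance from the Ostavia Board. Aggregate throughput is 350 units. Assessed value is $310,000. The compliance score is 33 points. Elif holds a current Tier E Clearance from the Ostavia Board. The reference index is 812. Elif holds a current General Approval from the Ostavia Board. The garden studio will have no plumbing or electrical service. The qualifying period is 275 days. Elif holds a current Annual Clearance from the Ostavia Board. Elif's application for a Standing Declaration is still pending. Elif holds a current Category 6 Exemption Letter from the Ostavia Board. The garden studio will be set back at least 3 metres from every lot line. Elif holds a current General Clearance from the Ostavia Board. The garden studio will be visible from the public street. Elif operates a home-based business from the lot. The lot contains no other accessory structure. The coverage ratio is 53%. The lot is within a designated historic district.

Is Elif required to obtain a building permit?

Yes — Elif must obtain a building permit.

All of (a)'s requirements are met (the lot has no other accessory structure; there is no plumbing or electrical service). But applying paragraph (f): (f) operates against (a): a current General Clearance is held. (a) is therefore removed.
Exception (b) does not apply: the reference index is 812, not below 640.
Exception (c)'s conditions are all satisfied: the compliance score is 33 points, meeting the 31 points threshold; a current Category 6 Exemption Letter is held. But: (g) operates against (c): a current Annual Clearance is held. (h), which would lift (g), is inapplicable — the qualifying period is 275 days, not below 235 days. Exception (c) does not apply.
Exception (d)'s conditions are all satisfied: a current Tier 4 Clearance is held; the setback is at least 3 m on every side. But applying paragraphs (i)–(o): (i) operates — a current Tier E Clearance is held. (j) would limit (i) — a current Standing Certificate is held — but (k) sets (j) aside: (k) operates against (j): a home-based business operates on the lot. (l) would limit (k) — a current Class 5 Registration is held — but (m) sets (l) aside: (m) is engaged — a current General Approval is held. (n) would limit (m) — assessed value is $310,000, below the $328,500 limit — but (o) sets (n) aside: (o) operates against (n): the lot is in a historic district. Exception (d) does not apply.
Exception (e) does not apply: the structure will be visible from the street.
No exception displaces § 3.1.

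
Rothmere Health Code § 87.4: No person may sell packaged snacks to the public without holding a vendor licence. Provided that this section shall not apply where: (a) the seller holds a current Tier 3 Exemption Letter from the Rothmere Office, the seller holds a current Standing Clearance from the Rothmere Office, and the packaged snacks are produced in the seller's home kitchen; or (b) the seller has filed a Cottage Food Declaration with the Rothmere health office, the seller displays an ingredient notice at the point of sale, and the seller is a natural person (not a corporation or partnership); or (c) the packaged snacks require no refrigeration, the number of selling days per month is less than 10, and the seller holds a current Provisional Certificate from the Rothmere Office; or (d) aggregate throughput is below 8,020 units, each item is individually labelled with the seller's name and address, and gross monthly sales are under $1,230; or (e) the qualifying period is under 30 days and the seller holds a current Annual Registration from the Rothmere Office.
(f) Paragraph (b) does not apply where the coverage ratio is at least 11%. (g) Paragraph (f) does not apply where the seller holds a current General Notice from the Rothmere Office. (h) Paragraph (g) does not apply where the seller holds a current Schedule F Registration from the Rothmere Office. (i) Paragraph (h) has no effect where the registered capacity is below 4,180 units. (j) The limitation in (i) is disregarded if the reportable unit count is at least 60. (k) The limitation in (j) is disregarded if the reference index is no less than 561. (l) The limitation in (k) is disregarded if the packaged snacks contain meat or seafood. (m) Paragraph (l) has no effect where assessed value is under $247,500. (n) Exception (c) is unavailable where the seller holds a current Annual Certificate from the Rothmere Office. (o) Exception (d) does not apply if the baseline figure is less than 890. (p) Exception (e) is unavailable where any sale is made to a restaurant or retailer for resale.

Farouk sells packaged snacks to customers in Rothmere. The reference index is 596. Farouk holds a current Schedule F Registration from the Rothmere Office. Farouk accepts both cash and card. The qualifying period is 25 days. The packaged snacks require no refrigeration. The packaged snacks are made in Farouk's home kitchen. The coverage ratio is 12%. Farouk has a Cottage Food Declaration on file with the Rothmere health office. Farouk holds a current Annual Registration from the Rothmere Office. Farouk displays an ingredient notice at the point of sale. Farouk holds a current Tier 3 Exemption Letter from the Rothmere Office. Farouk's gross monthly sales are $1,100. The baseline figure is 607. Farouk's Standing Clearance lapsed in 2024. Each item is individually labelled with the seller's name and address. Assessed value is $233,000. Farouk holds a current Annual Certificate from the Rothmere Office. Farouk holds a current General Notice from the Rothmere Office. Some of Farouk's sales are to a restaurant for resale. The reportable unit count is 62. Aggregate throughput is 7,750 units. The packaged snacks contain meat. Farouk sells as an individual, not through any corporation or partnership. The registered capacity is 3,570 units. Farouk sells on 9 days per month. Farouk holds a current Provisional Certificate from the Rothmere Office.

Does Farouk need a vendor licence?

Exception (a) requires that the seller holds a current Standing Clearance from the Rothmere Office; but no current Standing Clearance is held, so (a) is unavailable.
Exception (b): a Cottage Food Declaration is on file; an ingredient notice is displayed; the seller is a natural person — every condition holds. As to paragraphs (f)–(m): (f) applies (the coverage ratio is 12%, meeting the 11% threshold), but is set aside by (g): (g) is triggered — a current General Notice is held. (h) operates (a current Schedule F Registration is held), but yields to (i): (i) is triggered — the registered capacity is 3,570 units, below the 4,180 units limit. (j) would limit (i) — the reportable unit count is 62, meeting the 60 threshold — but (k) sets (j) aside: (k) operates against (j): the reference index is 596, meeting the 561 threshold. (l) would limit (k) — the packaged snacks contain meat — but (m) sets (l) aside: (m) operates — assessed value is $233,000, under the $247,500 limit. So (b) applies.
Exception (c) is satisfied on its face — the packaged snacks are shelf-stable; the number of selling days per month is 9, less than the 10 limit; a current Provisional Certificate is held. But applying paragraph (n): (n) operates against (c): a current Annual Certificate is held. So (c) is unavailable.
Exception (d) is satisfied on its face — aggregate throughput is 7,750 units, below the 8,020 units limit; items are individually labelled; gross monthly sales are $1,100, under the $1,230 limit. But: (o) operates against (d): the baseline figure is 607, less than the 890 limit. (d) is therefore removed.
All of (e)'s requirements are met (the qualifying period is 25 days, under the 30 days limit; a current Annual Registration is held). Turning to paragraph (p): (p) is engaged — some sales are to a restaurant for resale. So (e) is unavailable.

No — exception (b) applies; Farouk is not required to hold a vendor licence.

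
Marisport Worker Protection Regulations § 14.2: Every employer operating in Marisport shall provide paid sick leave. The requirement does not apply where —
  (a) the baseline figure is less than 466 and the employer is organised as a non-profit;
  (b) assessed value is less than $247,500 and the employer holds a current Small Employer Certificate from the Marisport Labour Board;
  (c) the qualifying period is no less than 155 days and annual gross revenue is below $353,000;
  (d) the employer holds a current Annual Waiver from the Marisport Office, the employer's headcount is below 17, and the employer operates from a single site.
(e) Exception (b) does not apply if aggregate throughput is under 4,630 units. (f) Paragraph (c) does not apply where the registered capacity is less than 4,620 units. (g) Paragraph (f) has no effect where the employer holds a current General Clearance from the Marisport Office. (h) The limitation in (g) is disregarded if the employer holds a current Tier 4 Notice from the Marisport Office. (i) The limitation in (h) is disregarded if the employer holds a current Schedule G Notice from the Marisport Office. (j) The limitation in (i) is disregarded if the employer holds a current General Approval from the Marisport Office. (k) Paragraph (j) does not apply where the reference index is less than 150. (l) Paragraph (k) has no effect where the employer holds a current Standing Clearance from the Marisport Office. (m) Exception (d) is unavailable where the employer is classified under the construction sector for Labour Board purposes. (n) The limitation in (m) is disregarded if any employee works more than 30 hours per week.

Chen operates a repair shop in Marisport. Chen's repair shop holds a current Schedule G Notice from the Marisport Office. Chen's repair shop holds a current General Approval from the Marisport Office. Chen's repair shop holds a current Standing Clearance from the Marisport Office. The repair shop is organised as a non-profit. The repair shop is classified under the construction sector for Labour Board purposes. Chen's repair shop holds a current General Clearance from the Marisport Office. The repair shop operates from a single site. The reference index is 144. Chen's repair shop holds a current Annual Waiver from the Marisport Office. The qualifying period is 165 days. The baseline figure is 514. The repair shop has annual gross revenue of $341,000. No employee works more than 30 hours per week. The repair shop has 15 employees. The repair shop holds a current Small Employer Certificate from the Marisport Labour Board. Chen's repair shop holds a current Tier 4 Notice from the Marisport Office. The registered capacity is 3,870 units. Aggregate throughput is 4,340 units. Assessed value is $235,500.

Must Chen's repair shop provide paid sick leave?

Exception (a) fails — the baseline figure is 514, not less than 466.
Exception (b) is satisfied on its face — assessed value is $235,500, less than the $247,500 limit; a current Small Employer Certificate is held. However, paragraph (e) must be considered: (e) operates against (b): aggregate throughput is 4,340 units, under the 4,630 units limit. Exception (b) does not apply.
Exception (c): the qualifying period is 165 days, meeting the 155 days threshold; annual gross revenue is $341,000, below the $353,000 limit — every condition holds. But applying paragraphs (f)–(l): (f) operates against (c): the registered capacity is 3,870 units, less than the 4,620 units limit. (g) would limit (f) — a current General Clearance is held — but (h) sets (g) aside: (h) is engaged — a current Tier 4 Notice is held. (i) would limit (h) — a current Schedule G Notice is held — but (j) sets (i) aside: (j) is engaged — a current General Approval is held. (k) would limit (j) — the reference index is 144, less than the 150 limit — but (l) sets (k) aside: (l) operates against (k): a current Standing Clearance is held. (c) is therefore removed.
Exception (d) is satisfied on its face — a current Annual Waiver is held; the employer's headcount is 15, below the 17 limit; the employer operates from a single site. Turning to paragraphs (m)–(n): (m) operates against (d): the repair shop is classified under the construction sector. (n), which would lift (m), is not triggered — no employee exceeds 30 hours/week. Exception (d) does not apply.
No exception applies. The general rule governs.

Yes — Chen's repair shop must provide paid sick leave.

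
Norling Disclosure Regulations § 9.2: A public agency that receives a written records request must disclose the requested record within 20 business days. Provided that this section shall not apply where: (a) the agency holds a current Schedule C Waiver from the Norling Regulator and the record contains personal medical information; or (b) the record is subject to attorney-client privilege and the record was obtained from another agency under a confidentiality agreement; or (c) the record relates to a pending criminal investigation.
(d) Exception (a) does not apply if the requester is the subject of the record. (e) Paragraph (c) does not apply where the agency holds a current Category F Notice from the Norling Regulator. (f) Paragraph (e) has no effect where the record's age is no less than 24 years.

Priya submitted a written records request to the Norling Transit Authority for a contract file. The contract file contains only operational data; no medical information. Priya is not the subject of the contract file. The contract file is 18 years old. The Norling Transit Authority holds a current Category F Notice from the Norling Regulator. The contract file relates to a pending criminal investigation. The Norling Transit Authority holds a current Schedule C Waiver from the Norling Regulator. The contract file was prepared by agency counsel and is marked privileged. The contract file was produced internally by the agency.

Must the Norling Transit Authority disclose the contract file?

Exception (a) requires that the record contains personal medical information; but the contract file contains only operational data, so (a) is unavailable.
Exception (b) requires that the record was obtained from another agency under a confidentiality agreement; but the contract file was produced internally, so (b) is unavailable.
Exception (c): the contract file relates to a pending investigation — every condition holds. However, paragraphs (e)–(f) must be considered: (e) operates against (c): a current Category F Notice is held. (f) does not operate here (the record's age is 18 years, short of 24 years), so (e) stands. So (c) is unavailable.
Every exception is unavailable, so the rule governs.

Yes — the Norling Transit Authority must disclose the contract file.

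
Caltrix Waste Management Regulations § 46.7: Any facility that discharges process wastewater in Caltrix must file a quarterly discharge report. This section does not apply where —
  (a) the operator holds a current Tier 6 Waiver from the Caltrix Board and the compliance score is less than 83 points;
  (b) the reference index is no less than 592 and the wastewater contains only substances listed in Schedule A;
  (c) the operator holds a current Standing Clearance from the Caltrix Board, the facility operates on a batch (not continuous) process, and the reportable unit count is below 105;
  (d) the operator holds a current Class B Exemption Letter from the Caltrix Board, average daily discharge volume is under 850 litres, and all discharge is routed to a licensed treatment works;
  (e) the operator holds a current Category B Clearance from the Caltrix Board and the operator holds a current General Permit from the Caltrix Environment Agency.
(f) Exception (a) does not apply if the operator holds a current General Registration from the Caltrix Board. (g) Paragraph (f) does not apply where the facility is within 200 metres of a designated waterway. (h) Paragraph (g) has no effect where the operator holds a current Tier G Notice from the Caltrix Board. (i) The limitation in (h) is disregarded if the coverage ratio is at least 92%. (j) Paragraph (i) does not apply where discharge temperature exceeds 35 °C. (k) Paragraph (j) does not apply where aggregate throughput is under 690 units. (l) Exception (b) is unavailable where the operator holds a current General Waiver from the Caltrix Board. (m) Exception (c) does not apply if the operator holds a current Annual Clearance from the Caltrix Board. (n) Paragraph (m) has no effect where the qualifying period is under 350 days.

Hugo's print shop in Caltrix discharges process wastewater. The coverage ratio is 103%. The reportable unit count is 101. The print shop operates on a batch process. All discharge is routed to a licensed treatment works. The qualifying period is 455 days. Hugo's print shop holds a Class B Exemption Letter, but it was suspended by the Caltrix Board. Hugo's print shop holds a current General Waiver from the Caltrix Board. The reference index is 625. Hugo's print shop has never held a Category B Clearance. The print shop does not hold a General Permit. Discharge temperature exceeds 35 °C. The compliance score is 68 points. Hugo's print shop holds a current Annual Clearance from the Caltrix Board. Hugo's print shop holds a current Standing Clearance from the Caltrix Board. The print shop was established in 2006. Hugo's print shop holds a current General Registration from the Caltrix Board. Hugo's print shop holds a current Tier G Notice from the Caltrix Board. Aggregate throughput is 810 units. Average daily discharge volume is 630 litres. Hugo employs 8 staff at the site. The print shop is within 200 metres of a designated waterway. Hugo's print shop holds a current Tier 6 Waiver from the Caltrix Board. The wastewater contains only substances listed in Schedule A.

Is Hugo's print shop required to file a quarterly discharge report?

Exception (a) is satisfied on its face — a current Tier 6 Waiver is held; the compliance score is 68 points, less than the 83 points limit. But applying paragraphs (f)–(k): (f) operates against (a): a current General Registration is held. (g) would limit (f) — the print shop is within 200 m of a designated waterway — but (h) sets (g) aside: (h) operates against (g): a current Tier G Notice is held. (i) would limit (h) — the coverage ratio is 103%, meeting the 92% threshold — but (j) sets (i) aside: (j) operates against (i): discharge temperature exceeds 35 °C. (k), which would lift (j), is not engaged — aggregate throughput is 810 units, not under 690 units. (a) is therefore removed.
Exception (b) is satisfied on its face — the reference index is 625, meeting the 592 threshold; the wastewater is Schedule-A-only. However, paragraph (l) must be considered: (l) is engaged — a current General Waiver is held. (b) is therefore removed.
Exception (c)'s conditions are all satisfied: a current Standing Clearance is held; the facility operates on a batch process; the reportable unit count is 101, below the 105 limit. But: (m) operates against (c): a current Annual Clearance is held. (n), which would lift (m), is inapplicable — the qualifying period is 455 days, not under 350 days. So (c) is unavailable.
Exception (d) does not apply: the Class B Exemption Letter is not current.
Exception (e) requires that the operator holds a current Category B Clearance from the Caltrix Board; but the Category B Clearance is not current, so (e) is unavailable.
Every exception is unavailable, so the rule governs.

Yes — Hugo's print shop must file a quarterly discharge report.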